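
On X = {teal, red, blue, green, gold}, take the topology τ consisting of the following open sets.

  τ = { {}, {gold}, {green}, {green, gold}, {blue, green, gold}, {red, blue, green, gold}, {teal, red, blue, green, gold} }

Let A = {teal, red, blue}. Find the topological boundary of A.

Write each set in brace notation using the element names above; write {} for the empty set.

open subsets of A: {}; so int(A) = {}
closure: X∖int(X∖A) = X∖{green, gold} = {teal, red, blue}
∂A = {teal, red, blue} minus {} = {teal, red, blue}

{teal, red, blue}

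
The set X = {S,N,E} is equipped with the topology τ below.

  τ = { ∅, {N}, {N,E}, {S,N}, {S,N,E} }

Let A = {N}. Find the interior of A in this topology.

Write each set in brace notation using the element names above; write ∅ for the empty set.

{N}

interior: largest open inside A is {N} (from ∅, {N})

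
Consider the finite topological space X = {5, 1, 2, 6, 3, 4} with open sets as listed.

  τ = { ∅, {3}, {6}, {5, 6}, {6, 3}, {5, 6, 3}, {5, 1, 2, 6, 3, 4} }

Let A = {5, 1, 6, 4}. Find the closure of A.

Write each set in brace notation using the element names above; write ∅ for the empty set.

complement {2, 3}; its interior {3}; cl(A) = X∖{3} = {5, 1, 2, 6, 4}

{5, 1, 2, 6, 4}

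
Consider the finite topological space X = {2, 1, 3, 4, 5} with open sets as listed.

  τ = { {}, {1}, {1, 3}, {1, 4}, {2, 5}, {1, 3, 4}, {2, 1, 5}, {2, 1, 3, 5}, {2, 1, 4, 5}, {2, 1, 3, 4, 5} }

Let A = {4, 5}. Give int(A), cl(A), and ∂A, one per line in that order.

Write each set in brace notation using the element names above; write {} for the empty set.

int(A) = {}
cl(A)  = {2, 4, 5}
∂A     = {2, 4, 5}

interior: largest open inside A is {} (from {})
cl via duality: int({2, 1, 3}) = {1, 3}, so X∖{1, 3} = {2, 4, 5}
cl∖int = {2, 4, 5}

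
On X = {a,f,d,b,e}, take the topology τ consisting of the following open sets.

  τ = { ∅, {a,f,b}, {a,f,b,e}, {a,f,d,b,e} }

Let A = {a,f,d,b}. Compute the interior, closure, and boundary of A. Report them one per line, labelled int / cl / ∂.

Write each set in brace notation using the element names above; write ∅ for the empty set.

U open, U⊆A: ∅, {a,f,b}. int(A) = ⋃ = {a,f,b}
X∖A={e}, int(X∖A)=∅, hence cl(A)={a,f,d,b,e}
∂A: remove int from cl → {d,e}

int(A) = {a,f,b}
cl(A)  = {a,f,d,b,e}
∂A     = {d,e}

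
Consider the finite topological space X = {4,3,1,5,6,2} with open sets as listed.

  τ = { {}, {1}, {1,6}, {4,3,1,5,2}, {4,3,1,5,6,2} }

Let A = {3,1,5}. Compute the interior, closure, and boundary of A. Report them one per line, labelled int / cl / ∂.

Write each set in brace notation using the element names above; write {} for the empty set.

int(A) = {1}
cl(A)  = {4,3,1,5,6,2}
∂A     = {4,3,5,6,2}

interior: largest open inside A is {1} (from {}, {1})
cl via duality: int({4,6,2}) = {}, so X∖{} = {4,3,1,5,6,2}
cl∖int = {4,3,5,6,2}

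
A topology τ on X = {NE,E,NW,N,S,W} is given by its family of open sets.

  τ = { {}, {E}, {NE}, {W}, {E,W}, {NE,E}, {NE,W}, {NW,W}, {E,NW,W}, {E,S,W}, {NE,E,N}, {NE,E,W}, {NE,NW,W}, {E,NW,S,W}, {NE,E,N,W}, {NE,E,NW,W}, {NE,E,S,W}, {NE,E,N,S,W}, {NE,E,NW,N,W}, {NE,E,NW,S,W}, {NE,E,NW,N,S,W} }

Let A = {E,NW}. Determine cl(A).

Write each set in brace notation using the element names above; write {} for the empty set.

complement {NE,N,S,W}; its interior {NE,W}; cl(A) = X∖{NE,W} = {E,NW,N,S}

{E,NW,N,S}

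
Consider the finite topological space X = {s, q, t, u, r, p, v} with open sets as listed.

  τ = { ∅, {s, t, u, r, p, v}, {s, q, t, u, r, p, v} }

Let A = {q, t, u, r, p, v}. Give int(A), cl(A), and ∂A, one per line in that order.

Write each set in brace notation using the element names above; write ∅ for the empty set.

interior: largest open inside A is ∅ (from ∅)
cl via duality: int({s}) = ∅, so X∖∅ = {s, q, t, u, r, p, v}
cl∖int = {s, q, t, u, r, p, v}

int(A) = ∅
cl(A)  = {s, q, t, u, r, p, v}
∂A     = {s, q, t, u, r, p, v}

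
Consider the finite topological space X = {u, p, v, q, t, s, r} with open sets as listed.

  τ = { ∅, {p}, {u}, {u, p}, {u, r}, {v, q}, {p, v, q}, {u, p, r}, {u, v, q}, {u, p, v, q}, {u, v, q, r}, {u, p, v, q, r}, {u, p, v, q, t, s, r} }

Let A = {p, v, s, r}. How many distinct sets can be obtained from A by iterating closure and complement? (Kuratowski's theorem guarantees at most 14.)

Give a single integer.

12

X∖A={u, q, t}, int(X∖A)={u}, hence cl(A)={p, v, q, t, s, r}
Orbit (k=closure, c=complement):
  1. A     = {p, v, s, r}
  2. kA    = {p, v, q, t, s, r}
  3. cA    = {u, q, t}
  4. ckA   = {u}
  5. kcA   = {u, v, q, t, s, r}
  6. kckA  = {u, t, s, r}
  7. ckcA  = {p}
  8. ckckA = {p, v, q}
  9. kckcA = {p, t, s}
  10. kckckA = {p, v, q, t, s}
  11. ckckcA = {u, v, q, r}
  12. ckckckA = {u, r}
(closed under both — stop)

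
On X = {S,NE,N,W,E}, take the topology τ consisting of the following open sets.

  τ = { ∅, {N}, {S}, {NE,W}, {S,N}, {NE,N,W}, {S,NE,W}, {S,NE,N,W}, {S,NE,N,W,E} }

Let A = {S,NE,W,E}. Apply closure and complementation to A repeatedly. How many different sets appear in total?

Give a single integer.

4

cl via duality: int({N}) = {N}, so X∖{N} = {S,NE,W,E}
Write k for closure, c for complement:
  1. A     = {S,NE,W,E}
  2. cA    = {N}
  3. kcA   = {N,E}
  4. ckcA  = {S,NE,W}
applying k or c yields no new set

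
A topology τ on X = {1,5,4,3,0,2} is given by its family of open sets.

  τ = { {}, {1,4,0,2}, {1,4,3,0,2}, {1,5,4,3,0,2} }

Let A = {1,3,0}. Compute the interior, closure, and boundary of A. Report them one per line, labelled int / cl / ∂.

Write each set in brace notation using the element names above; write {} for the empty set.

open subsets of A: {}; so int(A) = {}
closure: X∖int(X∖A) = X∖{} = {1,5,4,3,0,2}
∂A = {1,5,4,3,0,2} minus {} = {1,5,4,3,0,2}

int(A) = {}
cl(A)  = {1,5,4,3,0,2}
∂A     = {1,5,4,3,0,2}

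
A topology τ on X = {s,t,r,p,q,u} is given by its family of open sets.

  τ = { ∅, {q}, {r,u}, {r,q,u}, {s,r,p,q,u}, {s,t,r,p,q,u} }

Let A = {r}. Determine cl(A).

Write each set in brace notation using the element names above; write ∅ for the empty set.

closure: X∖int(X∖A) = X∖{q} = {s,t,r,p,u}

{s,t,r,p,u}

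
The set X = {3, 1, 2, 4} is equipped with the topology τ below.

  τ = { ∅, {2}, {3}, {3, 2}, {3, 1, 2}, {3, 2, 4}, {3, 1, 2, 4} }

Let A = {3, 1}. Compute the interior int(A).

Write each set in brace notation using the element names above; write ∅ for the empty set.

{3}

interior: largest open inside A is {3} (from ∅, {3})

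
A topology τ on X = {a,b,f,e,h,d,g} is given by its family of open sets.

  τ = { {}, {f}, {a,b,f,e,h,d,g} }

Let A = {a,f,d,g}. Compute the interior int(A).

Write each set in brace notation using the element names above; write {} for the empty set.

{f}

interior: largest open inside A is {f} (from {}, {f})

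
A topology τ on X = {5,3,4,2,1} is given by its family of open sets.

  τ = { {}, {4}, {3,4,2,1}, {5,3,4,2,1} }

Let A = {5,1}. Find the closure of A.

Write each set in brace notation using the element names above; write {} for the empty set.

{5,3,2,1}

X∖A={3,4,2}, int(X∖A)={4}, hence cl(A)={5,3,2,1}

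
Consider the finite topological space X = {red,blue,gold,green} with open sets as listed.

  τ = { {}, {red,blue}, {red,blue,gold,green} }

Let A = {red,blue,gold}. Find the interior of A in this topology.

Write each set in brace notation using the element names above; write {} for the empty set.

open subsets of A: {}, {red,blue}; so int(A) = {red,blue}

{red,blue}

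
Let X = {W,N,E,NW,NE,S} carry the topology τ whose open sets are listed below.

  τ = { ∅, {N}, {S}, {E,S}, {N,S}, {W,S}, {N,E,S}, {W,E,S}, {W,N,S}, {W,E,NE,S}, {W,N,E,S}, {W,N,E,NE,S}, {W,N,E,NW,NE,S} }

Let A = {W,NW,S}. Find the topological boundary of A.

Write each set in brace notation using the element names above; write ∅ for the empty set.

{E,NW,NE}

open subsets of A: ∅, {S}, {W,S}; so int(A) = {W,S}
closure: X∖int(X∖A) = X∖{N} = {W,E,NW,NE,S}
∂A = {W,E,NW,NE,S} minus {W,S} = {E,NW,NE}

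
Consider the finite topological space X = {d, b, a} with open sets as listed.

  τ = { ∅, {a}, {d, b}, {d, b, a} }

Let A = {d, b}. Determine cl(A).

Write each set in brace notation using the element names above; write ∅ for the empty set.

{d, b}

X∖A={a}, int(X∖A)={a}, hence cl(A)={d, b}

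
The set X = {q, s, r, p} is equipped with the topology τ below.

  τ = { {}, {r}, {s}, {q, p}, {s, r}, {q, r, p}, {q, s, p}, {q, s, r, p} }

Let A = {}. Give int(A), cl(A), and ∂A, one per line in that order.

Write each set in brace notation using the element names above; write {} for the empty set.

interior: largest open inside A is {} (from {})
cl via duality: int({q, s, r, p}) = {q, s, r, p}, so X∖{q, s, r, p} = {}
cl∖int = {}

int(A) = {}
cl(A)  = {}
∂A     = {}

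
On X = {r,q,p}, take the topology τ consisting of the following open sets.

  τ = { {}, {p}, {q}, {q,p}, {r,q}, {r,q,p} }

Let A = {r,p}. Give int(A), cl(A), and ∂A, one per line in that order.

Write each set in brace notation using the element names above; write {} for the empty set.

interior: largest open inside A is {p} (from {}, {p})
cl via duality: int({q}) = {q}, so X∖{q} = {r,p}
cl∖int = {r}

int(A) = {p}
cl(A)  = {r,p}
∂A     = {r}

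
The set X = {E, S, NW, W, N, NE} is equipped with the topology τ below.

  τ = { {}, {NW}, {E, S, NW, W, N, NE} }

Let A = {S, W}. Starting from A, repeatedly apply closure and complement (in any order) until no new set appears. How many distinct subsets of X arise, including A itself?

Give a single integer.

X∖A={E, NW, N, NE}, int(X∖A)={NW}, hence cl(A)={E, S, W, N, NE}
Orbit (k=closure, c=complement):
  1. A     = {S, W}
  2. kA    = {E, S, W, N, NE}
  3. cA    = {E, NW, N, NE}
  4. ckA   = {NW}
  5. kcA   = {E, S, NW, W, N, NE}
  6. ckcA  = {}
(closed under both — stop)

6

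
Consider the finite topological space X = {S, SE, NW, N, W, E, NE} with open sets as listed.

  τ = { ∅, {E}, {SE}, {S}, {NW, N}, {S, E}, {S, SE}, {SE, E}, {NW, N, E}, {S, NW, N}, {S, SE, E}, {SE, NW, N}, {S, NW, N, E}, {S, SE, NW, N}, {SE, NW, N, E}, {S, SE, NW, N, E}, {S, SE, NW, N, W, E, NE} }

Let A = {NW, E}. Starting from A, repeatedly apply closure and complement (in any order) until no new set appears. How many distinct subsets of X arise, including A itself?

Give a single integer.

10

closure: X∖int(X∖A) = X∖{S, SE} = {NW, N, W, E, NE}
Let k=closure and c=complement:
  1. A     = {NW, E}
  2. kA    = {NW, N, W, E, NE}
  3. cA    = {S, SE, N, W, NE}
  4. ckA   = {S, SE}
  5. kcA   = {S, SE, NW, N, W, NE}
  6. kckA  = {S, SE, W, NE}
  7. ckcA  = {E}
  8. ckckA = {NW, N, E}
  9. kckcA = {W, E, NE}
  10. ckckcA = {S, SE, NW, N}
— saturated at 10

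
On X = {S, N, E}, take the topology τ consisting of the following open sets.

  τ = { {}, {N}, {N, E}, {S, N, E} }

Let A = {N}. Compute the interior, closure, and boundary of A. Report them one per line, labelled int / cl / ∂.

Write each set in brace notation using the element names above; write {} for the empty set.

opens ⊆ A: {}, {N}; union → int = {N}
complement {S, E}; its interior {}; cl(A) = X∖{} = {S, N, E}
boundary = {S, N, E} ∖ {N} = {S, E}

int(A) = {N}
cl(A)  = {S, N, E}
∂A     = {S, E}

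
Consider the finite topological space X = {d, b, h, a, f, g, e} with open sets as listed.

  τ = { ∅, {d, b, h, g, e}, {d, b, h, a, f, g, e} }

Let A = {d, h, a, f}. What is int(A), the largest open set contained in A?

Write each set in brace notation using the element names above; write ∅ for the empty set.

∅

open subsets of A: ∅; so int(A) = ∅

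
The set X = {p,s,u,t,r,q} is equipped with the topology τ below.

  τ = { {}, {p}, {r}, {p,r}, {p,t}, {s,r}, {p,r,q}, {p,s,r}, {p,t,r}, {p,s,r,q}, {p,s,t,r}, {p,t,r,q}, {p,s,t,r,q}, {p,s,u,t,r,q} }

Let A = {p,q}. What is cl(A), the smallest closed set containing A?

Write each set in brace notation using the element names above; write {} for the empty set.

closure: X∖int(X∖A) = X∖{s,r} = {p,u,t,q}

{p,u,t,q}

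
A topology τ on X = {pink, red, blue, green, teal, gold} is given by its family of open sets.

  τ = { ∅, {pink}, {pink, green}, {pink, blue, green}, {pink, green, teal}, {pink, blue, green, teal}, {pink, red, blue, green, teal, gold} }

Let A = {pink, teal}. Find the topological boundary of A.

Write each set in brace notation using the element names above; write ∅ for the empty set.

opens ⊆ A: ∅, {pink}; union → int = {pink}
complement {red, blue, green, gold}; its interior ∅; cl(A) = X∖∅ = {pink, red, blue, green, teal, gold}
boundary = {pink, red, blue, green, teal, gold} ∖ {pink} = {red, blue, green, teal, gold}

{red, blue, green, teal, gold}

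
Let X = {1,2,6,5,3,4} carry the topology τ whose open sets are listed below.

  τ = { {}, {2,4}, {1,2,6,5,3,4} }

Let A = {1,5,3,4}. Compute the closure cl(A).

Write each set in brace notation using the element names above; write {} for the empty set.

X∖A={2,6}, int(X∖A)={}, hence cl(A)={1,2,6,5,3,4}

{1,2,6,5,3,4}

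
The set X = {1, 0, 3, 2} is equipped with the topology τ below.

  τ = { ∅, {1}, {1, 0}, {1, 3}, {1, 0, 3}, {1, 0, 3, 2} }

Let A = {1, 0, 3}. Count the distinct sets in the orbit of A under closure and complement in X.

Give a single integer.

4

closure: X∖int(X∖A) = X∖∅ = {1, 0, 3, 2}
Let k=closure and c=complement:
  1. A     = {1, 0, 3}
  2. kA    = {1, 0, 3, 2}
  3. cA    = {2}
  4. ckA   = ∅
— saturated at 4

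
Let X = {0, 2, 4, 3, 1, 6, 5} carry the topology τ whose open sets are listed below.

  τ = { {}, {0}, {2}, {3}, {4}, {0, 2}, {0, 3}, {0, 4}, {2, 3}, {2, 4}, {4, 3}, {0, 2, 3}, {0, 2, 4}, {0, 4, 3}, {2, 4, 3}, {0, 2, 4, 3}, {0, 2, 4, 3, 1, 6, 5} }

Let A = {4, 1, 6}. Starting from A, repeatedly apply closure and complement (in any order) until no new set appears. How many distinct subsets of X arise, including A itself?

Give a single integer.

6

X∖A={0, 2, 3, 5}, int(X∖A)={0, 2, 3}, hence cl(A)={4, 1, 6, 5}
Orbit (k=closure, c=complement):
  1. A     = {4, 1, 6}
  2. kA    = {4, 1, 6, 5}
  3. cA    = {0, 2, 3, 5}
  4. ckA   = {0, 2, 3}
  5. kcA   = {0, 2, 3, 1, 6, 5}
  6. ckcA  = {4}
(closed under both — stop)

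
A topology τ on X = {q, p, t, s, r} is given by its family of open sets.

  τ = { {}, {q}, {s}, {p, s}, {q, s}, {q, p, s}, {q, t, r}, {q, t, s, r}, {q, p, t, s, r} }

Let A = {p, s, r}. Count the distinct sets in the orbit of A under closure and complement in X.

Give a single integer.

closure: X∖int(X∖A) = X∖{q} = {p, t, s, r}
Let k=closure and c=complement:
  1. A     = {p, s, r}
  2. kA    = {p, t, s, r}
  3. cA    = {q, t}
  4. ckA   = {q}
  5. kcA   = {q, t, r}
  6. ckcA  = {p, s}
— saturated at 6

6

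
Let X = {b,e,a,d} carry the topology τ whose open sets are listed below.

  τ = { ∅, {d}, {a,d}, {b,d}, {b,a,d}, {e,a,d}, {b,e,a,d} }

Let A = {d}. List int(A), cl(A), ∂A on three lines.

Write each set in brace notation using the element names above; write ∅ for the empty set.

int(A) = {d}
cl(A)  = {b,e,a,d}
∂A     = {b,e,a}

U open, U⊆A: ∅, {d}. int(A) = ⋃ = {d}
X∖A={b,e,a}, int(X∖A)=∅, hence cl(A)={b,e,a,d}
∂A: remove int from cl → {b,e,a}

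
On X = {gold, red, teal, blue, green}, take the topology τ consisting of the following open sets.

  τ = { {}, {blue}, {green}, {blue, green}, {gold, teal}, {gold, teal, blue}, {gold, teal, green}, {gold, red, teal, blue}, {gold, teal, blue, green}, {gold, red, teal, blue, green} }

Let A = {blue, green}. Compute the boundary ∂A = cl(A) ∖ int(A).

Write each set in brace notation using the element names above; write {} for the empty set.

{red}

open subsets of A: {}, {green}, {blue}, {blue, green}; so int(A) = {blue, green}
closure: X∖int(X∖A) = X∖{gold, teal} = {red, blue, green}
∂A = {red, blue, green} minus {blue, green} = {red}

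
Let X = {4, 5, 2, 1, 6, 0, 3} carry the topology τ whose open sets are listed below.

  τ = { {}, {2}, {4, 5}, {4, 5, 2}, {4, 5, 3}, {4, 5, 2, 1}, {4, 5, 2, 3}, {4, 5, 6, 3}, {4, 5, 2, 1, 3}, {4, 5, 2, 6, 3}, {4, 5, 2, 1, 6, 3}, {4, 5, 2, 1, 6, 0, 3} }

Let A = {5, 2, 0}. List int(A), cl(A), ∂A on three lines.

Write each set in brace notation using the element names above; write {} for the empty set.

opens ⊆ A: {}, {2}; union → int = {2}
complement {4, 1, 6, 3}; its interior {}; cl(A) = X∖{} = {4, 5, 2, 1, 6, 0, 3}
boundary = {4, 5, 2, 1, 6, 0, 3} ∖ {2} = {4, 5, 1, 6, 0, 3}

int(A) = {2}
cl(A)  = {4, 5, 2, 1, 6, 0, 3}
∂A     = {4, 5, 1, 6, 0, 3}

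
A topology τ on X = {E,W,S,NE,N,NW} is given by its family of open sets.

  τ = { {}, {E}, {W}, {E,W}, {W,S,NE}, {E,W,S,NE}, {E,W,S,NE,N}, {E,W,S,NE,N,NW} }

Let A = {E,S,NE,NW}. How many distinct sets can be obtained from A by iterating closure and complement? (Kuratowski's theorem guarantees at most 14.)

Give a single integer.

8

complement {W,N}; its interior {W}; cl(A) = X∖{W} = {E,S,NE,N,NW}
With k = closure, c = complement:
  1. A     = {E,S,NE,NW}
  2. kA    = {E,S,NE,N,NW}
  3. cA    = {W,N}
  4. ckA   = {W}
  5. kcA   = {W,S,NE,N,NW}
  6. ckcA  = {E}
  7. kckcA = {E,N,NW}
  8. ckckcA = {W,S,NE}
k, c of each give nothing new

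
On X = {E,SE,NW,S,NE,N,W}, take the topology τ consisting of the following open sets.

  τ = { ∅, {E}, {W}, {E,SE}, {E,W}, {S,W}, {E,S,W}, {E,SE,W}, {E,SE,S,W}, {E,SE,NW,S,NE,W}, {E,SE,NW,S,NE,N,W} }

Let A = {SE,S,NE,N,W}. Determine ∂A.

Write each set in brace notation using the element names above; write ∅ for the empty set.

{SE,NW,NE,N}

open subsets of A: ∅, {W}, {S,W}; so int(A) = {S,W}
closure: X∖int(X∖A) = X∖{E} = {SE,NW,S,NE,N,W}
∂A = {SE,NW,S,NE,N,W} minus {S,W} = {SE,NW,NE,N}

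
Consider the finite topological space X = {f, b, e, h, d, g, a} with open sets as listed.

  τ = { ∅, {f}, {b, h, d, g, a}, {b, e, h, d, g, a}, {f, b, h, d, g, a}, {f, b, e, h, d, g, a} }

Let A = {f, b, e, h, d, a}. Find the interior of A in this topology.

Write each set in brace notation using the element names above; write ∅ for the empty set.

{f}

open subsets of A: ∅, {f}; so int(A) = {f}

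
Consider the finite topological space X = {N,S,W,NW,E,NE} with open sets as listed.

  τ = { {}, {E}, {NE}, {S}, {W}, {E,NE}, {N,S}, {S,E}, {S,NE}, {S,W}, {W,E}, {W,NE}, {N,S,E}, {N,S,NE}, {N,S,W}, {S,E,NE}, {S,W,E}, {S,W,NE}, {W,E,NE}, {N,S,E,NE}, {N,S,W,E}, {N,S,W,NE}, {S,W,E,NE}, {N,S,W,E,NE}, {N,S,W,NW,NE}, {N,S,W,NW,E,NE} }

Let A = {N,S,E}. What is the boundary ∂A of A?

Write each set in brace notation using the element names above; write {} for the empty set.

U open, U⊆A: {}, {S}, {E}, {S,E}, {N,S}, {N,S,E}. int(A) = ⋃ = {N,S,E}
X∖A={W,NW,NE}, int(X∖A)={W,NE}, hence cl(A)={N,S,NW,E}
∂A: remove int from cl → {NW}

{NW}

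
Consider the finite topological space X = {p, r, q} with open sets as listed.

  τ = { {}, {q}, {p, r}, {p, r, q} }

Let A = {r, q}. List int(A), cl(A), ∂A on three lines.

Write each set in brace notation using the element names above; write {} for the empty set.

U open, U⊆A: {}, {q}. int(A) = ⋃ = {q}
X∖A={p}, int(X∖A)={}, hence cl(A)={p, r, q}
∂A: remove int from cl → {p, r}

int(A) = {q}
cl(A)  = {p, r, q}
∂A     = {p, r}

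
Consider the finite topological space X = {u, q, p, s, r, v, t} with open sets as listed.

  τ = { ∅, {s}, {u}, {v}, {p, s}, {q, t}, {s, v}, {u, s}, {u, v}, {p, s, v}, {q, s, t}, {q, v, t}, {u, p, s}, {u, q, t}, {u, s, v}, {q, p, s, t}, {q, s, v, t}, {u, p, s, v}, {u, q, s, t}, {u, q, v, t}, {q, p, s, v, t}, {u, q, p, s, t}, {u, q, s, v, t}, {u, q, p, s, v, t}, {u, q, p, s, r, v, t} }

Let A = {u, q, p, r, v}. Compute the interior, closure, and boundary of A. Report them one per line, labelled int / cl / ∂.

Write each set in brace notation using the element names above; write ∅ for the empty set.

int(A) = {u, v}
cl(A)  = {u, q, p, r, v, t}
∂A     = {q, p, r, t}

interior: largest open inside A is {u, v} (from ∅, {v}, {u}, {u, v})
cl via duality: int({s, t}) = {s}, so X∖{s} = {u, q, p, r, v, t}
cl∖int = {q, p, r, t}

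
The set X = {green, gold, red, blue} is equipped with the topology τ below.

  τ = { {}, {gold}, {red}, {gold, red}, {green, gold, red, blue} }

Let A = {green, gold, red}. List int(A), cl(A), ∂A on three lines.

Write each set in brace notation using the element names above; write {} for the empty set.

int(A) = {gold, red}
cl(A)  = {green, gold, red, blue}
∂A     = {green, blue}

open subsets of A: {}, {red}, {gold}, {gold, red}; so int(A) = {gold, red}
closure: X∖int(X∖A) = X∖{} = {green, gold, red, blue}
∂A = {green, gold, red, blue} minus {gold, red} = {green, blue}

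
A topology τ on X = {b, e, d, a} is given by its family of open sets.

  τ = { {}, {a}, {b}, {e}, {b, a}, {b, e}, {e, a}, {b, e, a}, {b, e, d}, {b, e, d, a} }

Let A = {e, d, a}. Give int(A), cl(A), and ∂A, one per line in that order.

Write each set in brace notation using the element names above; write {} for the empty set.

int(A) = {e, a}
cl(A)  = {e, d, a}
∂A     = {d}

opens ⊆ A: {}, {e}, {a}, {e, a}; union → int = {e, a}
complement {b}; its interior {b}; cl(A) = X∖{b} = {e, d, a}
boundary = {e, d, a} ∖ {e, a} = {d}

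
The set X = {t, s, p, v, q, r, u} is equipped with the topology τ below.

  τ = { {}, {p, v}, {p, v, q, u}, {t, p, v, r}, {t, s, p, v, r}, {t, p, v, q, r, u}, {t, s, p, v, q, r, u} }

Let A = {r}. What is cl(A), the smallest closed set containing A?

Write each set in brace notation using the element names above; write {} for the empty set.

{t, s, r}

closure: X∖int(X∖A) = X∖{p, v, q, u} = {t, s, r}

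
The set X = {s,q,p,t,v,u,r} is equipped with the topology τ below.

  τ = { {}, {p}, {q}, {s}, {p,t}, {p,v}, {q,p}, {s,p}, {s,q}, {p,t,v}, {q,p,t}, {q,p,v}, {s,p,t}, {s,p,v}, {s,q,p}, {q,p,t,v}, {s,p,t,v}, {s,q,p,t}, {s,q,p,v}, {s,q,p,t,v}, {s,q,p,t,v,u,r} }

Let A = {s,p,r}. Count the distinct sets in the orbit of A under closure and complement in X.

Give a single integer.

8

closure: X∖int(X∖A) = X∖{q} = {s,p,t,v,u,r}
Let k=closure and c=complement:
  1. A     = {s,p,r}
  2. kA    = {s,p,t,v,u,r}
  3. cA    = {q,t,v,u}
  4. ckA   = {q}
  5. kcA   = {q,t,v,u,r}
  6. kckA  = {q,u,r}
  7. ckcA  = {s,p}
  8. ckckA = {s,p,t,v}
— saturated at 8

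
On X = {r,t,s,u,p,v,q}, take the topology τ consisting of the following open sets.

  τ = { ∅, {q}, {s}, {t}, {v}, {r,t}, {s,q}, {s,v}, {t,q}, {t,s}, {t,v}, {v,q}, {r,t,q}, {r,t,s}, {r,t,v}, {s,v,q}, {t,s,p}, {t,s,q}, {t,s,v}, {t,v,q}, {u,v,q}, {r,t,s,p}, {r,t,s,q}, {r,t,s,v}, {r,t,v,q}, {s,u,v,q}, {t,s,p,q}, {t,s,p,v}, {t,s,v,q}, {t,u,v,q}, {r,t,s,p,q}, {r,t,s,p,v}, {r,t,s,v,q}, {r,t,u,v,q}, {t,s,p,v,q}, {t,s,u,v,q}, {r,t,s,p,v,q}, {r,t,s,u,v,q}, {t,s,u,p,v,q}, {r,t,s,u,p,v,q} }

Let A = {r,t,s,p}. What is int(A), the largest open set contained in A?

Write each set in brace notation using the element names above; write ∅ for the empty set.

open subsets of A: ∅, {t}, {s}, {t,s}, {r,t}, {t,s,p}, {r,t,s}, {r,t,s,p}; so int(A) = {r,t,s,p}

{r,t,s,p}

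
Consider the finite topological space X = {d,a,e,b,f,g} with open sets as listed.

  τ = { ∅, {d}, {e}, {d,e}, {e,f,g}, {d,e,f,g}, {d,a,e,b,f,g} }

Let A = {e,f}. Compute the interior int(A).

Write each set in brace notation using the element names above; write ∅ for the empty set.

{e}

U open, U⊆A: ∅, {e}. int(A) = ⋃ = {e}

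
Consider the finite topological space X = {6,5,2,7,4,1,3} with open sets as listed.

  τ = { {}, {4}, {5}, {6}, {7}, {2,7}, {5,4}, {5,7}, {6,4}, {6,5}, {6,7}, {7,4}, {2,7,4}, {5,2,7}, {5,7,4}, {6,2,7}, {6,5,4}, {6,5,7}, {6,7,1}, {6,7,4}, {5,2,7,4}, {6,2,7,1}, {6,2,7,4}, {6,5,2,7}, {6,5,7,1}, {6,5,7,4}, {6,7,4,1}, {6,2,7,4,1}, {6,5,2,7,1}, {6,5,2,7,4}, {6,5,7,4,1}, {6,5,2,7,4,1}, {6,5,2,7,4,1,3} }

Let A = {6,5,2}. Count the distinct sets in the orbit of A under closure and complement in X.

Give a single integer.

8

X∖A={7,4,1,3}, int(X∖A)={7,4}, hence cl(A)={6,5,2,1,3}
Orbit (k=closure, c=complement):
  1. A     = {6,5,2}
  2. kA    = {6,5,2,1,3}
  3. cA    = {7,4,1,3}
  4. ckA   = {7,4}
  5. kcA   = {2,7,4,1,3}
  6. ckcA  = {6,5}
  7. kckcA = {6,5,1,3}
  8. ckckcA = {2,7,4}
(closed under both — stop)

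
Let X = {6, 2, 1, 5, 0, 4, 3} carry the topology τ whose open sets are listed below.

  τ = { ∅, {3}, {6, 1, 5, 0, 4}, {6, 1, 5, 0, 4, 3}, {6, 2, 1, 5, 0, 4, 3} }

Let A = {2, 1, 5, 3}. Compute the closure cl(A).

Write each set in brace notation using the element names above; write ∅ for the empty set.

{6, 2, 1, 5, 0, 4, 3}

cl via duality: int({6, 0, 4}) = ∅, so X∖∅ = {6, 2, 1, 5, 0, 4, 3}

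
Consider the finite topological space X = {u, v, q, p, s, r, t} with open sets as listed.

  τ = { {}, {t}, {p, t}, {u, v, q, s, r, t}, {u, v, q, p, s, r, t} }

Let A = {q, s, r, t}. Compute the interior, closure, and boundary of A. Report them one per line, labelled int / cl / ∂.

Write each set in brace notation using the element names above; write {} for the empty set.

int(A) = {t}
cl(A)  = {u, v, q, p, s, r, t}
∂A     = {u, v, q, p, s, r}

interior: largest open inside A is {t} (from {}, {t})
cl via duality: int({u, v, p}) = {}, so X∖{} = {u, v, q, p, s, r, t}
cl∖int = {u, v, q, p, s, r}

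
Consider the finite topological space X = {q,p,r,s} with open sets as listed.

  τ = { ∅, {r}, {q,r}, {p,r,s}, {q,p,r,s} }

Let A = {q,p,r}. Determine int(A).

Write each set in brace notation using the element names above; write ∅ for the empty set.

{q,r}

interior: largest open inside A is {q,r} (from ∅, {r}, {q,r})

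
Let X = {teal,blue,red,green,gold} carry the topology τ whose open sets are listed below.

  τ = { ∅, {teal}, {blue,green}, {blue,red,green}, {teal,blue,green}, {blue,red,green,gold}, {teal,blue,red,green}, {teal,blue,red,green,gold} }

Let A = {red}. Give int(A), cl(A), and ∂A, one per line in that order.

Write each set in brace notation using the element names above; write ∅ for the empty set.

interior: largest open inside A is ∅ (from ∅)
cl via duality: int({teal,blue,green,gold}) = {teal,blue,green}, so X∖{teal,blue,green} = {red,gold}
cl∖int = {red,gold}

int(A) = ∅
cl(A)  = {red,gold}
∂A     = {red,gold}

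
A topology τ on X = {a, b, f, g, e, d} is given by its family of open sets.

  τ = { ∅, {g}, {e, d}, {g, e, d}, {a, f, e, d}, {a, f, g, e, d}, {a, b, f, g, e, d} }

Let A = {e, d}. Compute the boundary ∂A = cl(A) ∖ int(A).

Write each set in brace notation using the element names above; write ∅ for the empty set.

{a, b, f}

U open, U⊆A: ∅, {e, d}. int(A) = ⋃ = {e, d}
X∖A={a, b, f, g}, int(X∖A)={g}, hence cl(A)={a, b, f, e, d}
∂A: remove int from cl → {a, b, f}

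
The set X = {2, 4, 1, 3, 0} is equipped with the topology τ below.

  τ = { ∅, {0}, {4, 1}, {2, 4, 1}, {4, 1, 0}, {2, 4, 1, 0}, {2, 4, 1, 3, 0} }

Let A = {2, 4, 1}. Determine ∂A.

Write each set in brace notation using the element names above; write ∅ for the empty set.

{3}

opens ⊆ A: ∅, {4, 1}, {2, 4, 1}; union → int = {2, 4, 1}
complement {3, 0}; its interior {0}; cl(A) = X∖{0} = {2, 4, 1, 3}
boundary = {2, 4, 1, 3} ∖ {2, 4, 1} = {3}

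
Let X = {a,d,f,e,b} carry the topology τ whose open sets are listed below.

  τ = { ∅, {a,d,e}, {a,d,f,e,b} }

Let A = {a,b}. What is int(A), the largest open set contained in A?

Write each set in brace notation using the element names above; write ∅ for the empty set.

interior: largest open inside A is ∅ (from ∅)

∅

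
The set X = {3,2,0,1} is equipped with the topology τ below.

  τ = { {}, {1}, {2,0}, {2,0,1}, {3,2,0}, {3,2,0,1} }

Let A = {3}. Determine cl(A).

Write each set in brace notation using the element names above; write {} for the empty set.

{3}

closure: X∖int(X∖A) = X∖{2,0,1} = {3}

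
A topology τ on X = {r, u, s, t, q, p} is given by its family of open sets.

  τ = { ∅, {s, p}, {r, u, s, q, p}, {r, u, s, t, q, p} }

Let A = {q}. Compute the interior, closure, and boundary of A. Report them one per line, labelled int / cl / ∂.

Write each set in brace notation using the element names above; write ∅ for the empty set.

int(A) = ∅
cl(A)  = {r, u, t, q}
∂A     = {r, u, t, q}

interior: largest open inside A is ∅ (from ∅)
cl via duality: int({r, u, s, t, p}) = {s, p}, so X∖{s, p} = {r, u, t, q}
cl∖int = {r, u, t, q}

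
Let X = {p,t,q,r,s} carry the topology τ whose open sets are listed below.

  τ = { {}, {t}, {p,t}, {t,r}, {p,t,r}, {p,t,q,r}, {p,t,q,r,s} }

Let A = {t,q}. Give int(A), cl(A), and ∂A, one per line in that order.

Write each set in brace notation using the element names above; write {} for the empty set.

int(A) = {t}
cl(A)  = {p,t,q,r,s}
∂A     = {p,q,r,s}

open subsets of A: {}, {t}; so int(A) = {t}
closure: X∖int(X∖A) = X∖{} = {p,t,q,r,s}
∂A = {p,t,q,r,s} minus {t} = {p,q,r,s}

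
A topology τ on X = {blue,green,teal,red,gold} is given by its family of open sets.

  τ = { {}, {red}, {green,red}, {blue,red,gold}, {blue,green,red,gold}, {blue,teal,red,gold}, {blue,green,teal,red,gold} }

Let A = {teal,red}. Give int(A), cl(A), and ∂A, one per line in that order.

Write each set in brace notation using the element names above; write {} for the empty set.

int(A) = {red}
cl(A)  = {blue,green,teal,red,gold}
∂A     = {blue,green,teal,gold}

opens ⊆ A: {}, {red}; union → int = {red}
complement {blue,green,gold}; its interior {}; cl(A) = X∖{} = {blue,green,teal,red,gold}
boundary = {blue,green,teal,red,gold} ∖ {red} = {blue,green,teal,gold}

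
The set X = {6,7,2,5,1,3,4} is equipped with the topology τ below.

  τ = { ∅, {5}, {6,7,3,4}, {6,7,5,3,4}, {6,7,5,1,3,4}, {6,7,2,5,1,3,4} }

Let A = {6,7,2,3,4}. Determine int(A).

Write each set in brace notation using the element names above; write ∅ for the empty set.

{6,7,3,4}

open subsets of A: ∅, {6,7,3,4}; so int(A) = {6,7,3,4}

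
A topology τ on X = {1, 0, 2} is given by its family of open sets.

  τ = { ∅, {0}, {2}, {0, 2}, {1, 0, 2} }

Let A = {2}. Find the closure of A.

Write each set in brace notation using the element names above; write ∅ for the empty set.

{1, 2}

X∖A={1, 0}, int(X∖A)={0}, hence cl(A)={1, 2}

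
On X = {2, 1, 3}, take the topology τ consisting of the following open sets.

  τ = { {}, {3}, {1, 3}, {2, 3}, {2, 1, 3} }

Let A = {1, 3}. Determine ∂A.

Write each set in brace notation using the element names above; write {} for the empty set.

U open, U⊆A: {}, {3}, {1, 3}. int(A) = ⋃ = {1, 3}
X∖A={2}, int(X∖A)={}, hence cl(A)={2, 1, 3}
∂A: remove int from cl → {2}

{2}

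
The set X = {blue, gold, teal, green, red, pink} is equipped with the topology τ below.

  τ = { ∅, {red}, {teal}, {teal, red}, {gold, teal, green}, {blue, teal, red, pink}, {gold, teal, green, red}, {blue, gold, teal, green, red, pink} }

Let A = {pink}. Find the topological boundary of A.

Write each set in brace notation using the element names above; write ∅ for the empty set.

opens ⊆ A: ∅; union → int = ∅
complement {blue, gold, teal, green, red}; its interior {gold, teal, green, red}; cl(A) = X∖{gold, teal, green, red} = {blue, pink}
boundary = {blue, pink} ∖ ∅ = {blue, pink}

{blue, pink}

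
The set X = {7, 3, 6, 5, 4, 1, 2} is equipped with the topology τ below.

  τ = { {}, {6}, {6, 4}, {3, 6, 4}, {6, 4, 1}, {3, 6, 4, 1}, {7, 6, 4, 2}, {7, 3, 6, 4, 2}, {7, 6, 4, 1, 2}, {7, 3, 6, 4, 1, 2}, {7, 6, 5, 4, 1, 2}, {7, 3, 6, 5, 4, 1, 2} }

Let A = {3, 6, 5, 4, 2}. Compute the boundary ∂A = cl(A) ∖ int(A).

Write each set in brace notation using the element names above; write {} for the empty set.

{7, 5, 1, 2}

opens ⊆ A: {}, {6}, {6, 4}, {3, 6, 4}; union → int = {3, 6, 4}
complement {7, 1}; its interior {}; cl(A) = X∖{} = {7, 3, 6, 5, 4, 1, 2}
boundary = {7, 3, 6, 5, 4, 1, 2} ∖ {3, 6, 4} = {7, 5, 1, 2}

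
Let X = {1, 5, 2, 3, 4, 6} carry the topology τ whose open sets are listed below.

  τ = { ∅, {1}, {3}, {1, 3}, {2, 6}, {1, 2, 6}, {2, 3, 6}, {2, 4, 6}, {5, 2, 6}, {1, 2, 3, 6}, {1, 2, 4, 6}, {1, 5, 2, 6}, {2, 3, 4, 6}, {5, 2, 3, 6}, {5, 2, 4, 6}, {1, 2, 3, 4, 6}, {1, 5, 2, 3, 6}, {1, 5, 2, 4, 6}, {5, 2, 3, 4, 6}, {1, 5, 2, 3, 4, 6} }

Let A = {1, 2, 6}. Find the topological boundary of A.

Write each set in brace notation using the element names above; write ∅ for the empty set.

{5, 4}

opens ⊆ A: ∅, {1}, {2, 6}, {1, 2, 6}; union → int = {1, 2, 6}
complement {5, 3, 4}; its interior {3}; cl(A) = X∖{3} = {1, 5, 2, 4, 6}
boundary = {1, 5, 2, 4, 6} ∖ {1, 2, 6} = {5, 4}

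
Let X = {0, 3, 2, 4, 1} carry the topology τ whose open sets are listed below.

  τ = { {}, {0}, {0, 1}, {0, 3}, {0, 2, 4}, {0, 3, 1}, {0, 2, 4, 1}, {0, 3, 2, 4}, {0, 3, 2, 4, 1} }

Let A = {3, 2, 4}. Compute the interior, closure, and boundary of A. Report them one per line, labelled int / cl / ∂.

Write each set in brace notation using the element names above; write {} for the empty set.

opens ⊆ A: {}; union → int = {}
complement {0, 1}; its interior {0, 1}; cl(A) = X∖{0, 1} = {3, 2, 4}
boundary = {3, 2, 4} ∖ {} = {3, 2, 4}

int(A) = {}
cl(A)  = {3, 2, 4}
∂A     = {3, 2, 4}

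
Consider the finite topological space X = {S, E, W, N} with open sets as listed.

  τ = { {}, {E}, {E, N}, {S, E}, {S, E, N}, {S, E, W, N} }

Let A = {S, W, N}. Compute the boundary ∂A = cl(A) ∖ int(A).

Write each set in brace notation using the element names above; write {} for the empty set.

U open, U⊆A: {}. int(A) = ⋃ = {}
X∖A={E}, int(X∖A)={E}, hence cl(A)={S, W, N}
∂A: remove int from cl → {S, W, N}

{S, W, N}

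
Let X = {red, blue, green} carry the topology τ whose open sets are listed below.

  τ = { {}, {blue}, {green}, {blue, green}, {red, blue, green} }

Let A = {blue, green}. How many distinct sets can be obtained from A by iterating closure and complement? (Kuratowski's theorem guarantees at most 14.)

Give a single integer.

4

closure: X∖int(X∖A) = X∖{} = {red, blue, green}
Let k=closure and c=complement:
  1. A     = {blue, green}
  2. kA    = {red, blue, green}
  3. cA    = {red}
  4. ckA   = {}
— saturated at 4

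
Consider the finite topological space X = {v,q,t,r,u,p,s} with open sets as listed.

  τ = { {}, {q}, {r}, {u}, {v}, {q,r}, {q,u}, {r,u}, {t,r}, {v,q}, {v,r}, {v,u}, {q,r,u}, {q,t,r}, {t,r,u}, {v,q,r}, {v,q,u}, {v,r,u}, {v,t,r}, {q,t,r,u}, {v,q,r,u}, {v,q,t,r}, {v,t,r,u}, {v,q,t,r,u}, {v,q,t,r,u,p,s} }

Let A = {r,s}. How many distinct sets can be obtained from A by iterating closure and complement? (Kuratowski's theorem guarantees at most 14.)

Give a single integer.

8

cl via duality: int({v,q,t,u,p}) = {v,q,u}, so X∖{v,q,u} = {t,r,p,s}
Write k for closure, c for complement:
  1. A     = {r,s}
  2. kA    = {t,r,p,s}
  3. cA    = {v,q,t,u,p}
  4. ckA   = {v,q,u}
  5. kcA   = {v,q,t,u,p,s}
  6. kckA  = {v,q,u,p,s}
  7. ckcA  = {r}
  8. ckckA = {t,r}
applying k or c yields no new set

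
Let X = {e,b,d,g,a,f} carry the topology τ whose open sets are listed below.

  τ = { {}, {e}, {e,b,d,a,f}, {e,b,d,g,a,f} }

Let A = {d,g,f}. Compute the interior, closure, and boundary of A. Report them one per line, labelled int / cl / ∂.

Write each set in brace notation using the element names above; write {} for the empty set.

int(A) = {}
cl(A)  = {b,d,g,a,f}
∂A     = {b,d,g,a,f}

interior: largest open inside A is {} (from {})
cl via duality: int({e,b,a}) = {e}, so X∖{e} = {b,d,g,a,f}
cl∖int = {b,d,g,a,f}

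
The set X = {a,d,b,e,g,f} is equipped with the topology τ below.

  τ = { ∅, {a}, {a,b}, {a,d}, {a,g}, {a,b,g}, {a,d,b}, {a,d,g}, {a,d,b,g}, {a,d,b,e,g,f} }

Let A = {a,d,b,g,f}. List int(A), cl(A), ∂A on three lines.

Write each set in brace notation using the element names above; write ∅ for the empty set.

int(A) = {a,d,b,g}
cl(A)  = {a,d,b,e,g,f}
∂A     = {e,f}

opens ⊆ A: ∅, {a}, {a,b}, {a,d}, {a,g}, {a,d,g}, {a,d,b}, {a,b,g}, {a,d,b,g}; union → int = {a,d,b,g}
complement {e}; its interior ∅; cl(A) = X∖∅ = {a,d,b,e,g,f}
boundary = {a,d,b,e,g,f} ∖ {a,d,b,g} = {e,f}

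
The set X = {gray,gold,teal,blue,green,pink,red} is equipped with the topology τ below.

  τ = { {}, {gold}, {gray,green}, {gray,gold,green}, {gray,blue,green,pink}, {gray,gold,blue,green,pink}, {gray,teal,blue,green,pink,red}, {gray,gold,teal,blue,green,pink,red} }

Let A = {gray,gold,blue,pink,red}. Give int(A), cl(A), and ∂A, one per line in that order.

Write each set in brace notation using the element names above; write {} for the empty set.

int(A) = {gold}
cl(A)  = {gray,gold,teal,blue,green,pink,red}
∂A     = {gray,teal,blue,green,pink,red}

U open, U⊆A: {}, {gold}. int(A) = ⋃ = {gold}
X∖A={teal,green}, int(X∖A)={}, hence cl(A)={gray,gold,teal,blue,green,pink,red}
∂A: remove int from cl → {gray,teal,blue,green,pink,red}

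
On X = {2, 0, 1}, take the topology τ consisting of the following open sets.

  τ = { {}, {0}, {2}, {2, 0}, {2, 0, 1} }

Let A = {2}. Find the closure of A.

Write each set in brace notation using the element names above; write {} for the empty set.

closure: X∖int(X∖A) = X∖{0} = {2, 1}

{2, 1}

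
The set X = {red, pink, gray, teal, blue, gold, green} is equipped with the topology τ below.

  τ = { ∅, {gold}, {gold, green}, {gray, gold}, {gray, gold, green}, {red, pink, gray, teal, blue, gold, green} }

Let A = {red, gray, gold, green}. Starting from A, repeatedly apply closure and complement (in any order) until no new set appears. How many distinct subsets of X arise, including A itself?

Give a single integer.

6

cl via duality: int({pink, teal, blue}) = ∅, so X∖∅ = {red, pink, gray, teal, blue, gold, green}
Write k for closure, c for complement:
  1. A     = {red, gray, gold, green}
  2. kA    = {red, pink, gray, teal, blue, gold, green}
  3. cA    = {pink, teal, blue}
  4. ckA   = ∅
  5. kcA   = {red, pink, teal, blue}
  6. ckcA  = {gray, gold, green}
applying k or c yields no new set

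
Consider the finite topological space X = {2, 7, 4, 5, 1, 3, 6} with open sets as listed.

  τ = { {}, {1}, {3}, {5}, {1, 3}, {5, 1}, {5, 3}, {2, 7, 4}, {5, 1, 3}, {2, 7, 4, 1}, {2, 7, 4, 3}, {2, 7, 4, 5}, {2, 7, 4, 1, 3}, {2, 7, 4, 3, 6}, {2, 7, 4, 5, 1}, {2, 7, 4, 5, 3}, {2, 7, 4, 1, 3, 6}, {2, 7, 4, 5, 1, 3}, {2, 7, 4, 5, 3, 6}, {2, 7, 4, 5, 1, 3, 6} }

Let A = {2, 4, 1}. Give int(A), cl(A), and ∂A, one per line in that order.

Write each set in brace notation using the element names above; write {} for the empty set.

open subsets of A: {}, {1}; so int(A) = {1}
closure: X∖int(X∖A) = X∖{5, 3} = {2, 7, 4, 1, 6}
∂A = {2, 7, 4, 1, 6} minus {1} = {2, 7, 4, 6}

int(A) = {1}
cl(A)  = {2, 7, 4, 1, 6}
∂A     = {2, 7, 4, 6}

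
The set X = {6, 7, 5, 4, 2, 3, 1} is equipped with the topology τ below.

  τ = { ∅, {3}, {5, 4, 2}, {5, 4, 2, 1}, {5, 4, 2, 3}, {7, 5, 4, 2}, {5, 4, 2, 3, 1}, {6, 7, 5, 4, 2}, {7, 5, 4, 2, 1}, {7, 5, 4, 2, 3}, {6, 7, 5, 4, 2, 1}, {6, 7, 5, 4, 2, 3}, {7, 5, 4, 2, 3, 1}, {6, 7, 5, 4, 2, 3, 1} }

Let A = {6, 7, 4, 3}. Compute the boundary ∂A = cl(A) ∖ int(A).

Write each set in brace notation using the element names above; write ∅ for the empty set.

{6, 7, 5, 4, 2, 1}

interior: largest open inside A is {3} (from ∅, {3})
cl via duality: int({5, 2, 1}) = ∅, so X∖∅ = {6, 7, 5, 4, 2, 3, 1}
cl∖int = {6, 7, 5, 4, 2, 1}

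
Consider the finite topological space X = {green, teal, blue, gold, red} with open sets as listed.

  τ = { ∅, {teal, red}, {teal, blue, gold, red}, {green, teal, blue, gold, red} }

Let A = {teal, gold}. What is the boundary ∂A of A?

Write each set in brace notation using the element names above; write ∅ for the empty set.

interior: largest open inside A is ∅ (from ∅)
cl via duality: int({green, blue, red}) = ∅, so X∖∅ = {green, teal, blue, gold, red}
cl∖int = {green, teal, blue, gold, red}

{green, teal, blue, gold, red}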